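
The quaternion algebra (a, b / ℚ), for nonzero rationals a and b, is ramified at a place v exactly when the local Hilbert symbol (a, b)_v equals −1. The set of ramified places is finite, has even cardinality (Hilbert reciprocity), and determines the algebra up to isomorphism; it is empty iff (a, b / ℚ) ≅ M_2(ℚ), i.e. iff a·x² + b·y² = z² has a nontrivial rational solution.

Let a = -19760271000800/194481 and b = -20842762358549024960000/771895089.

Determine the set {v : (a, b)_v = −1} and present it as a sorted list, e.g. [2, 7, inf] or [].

[19, 29, 31, inf]

Mod squares: a ≡ -1130942, b ≡ -18734. Check v ∈ {∞, 2, 3, 5, 7, 11, 17, 19, 29, 31, 37}.
v=7: a=7^-4·(≡5), b=7^-6·(≡5) mod 7; (5|7)=-1, (5|7)=-1; (−1)^{-4·-6·3}·(-1)^-6·(-1)^-4 = +1.
v=3: a=3^-4·(≡1), b=3^-8·(≡1) mod 3; (1|3)=+1, (1|3)=+1; (−1)^{-4·-8·1}·(+1)^-8·(+1)^-4 = +1.
v=37: a=37^1·(≡16), b=37^2·(≡3) mod 37; (16|37)=+1, (3|37)=+1; (−1)^{1·2·18}·(+1)^2·(+1)^1 = +1.
v=17: a=17^1·(≡14), b=17^1·(≡11) mod 17; (14|17)=-1, (11|17)=-1; (−1)^{1·1·8}·(-1)^1·(-1)^1 = +1.
v=11: a=11^2·(≡3), b=11^4·(≡10) mod 11; (3|11)=+1, (10|11)=-1; (−1)^{2·4·5}·(+1)^4·(-1)^2 = +1.
v=∞: -1130942 < 0 and -18734 < 0  ⇒  (a,b)_∞ = -1.
v=29: a=29^1·(≡16), b=29^1·(≡27) mod 29; (16|29)=+1, (27|29)=-1; (−1)^{1·1·14}·(+1)^1·(-1)^1 = -1.
v=19: a=19^2·(≡18), b=19^3·(≡15) mod 19; (18|19)=-1, (15|19)=-1; (−1)^{2·3·9}·(-1)^3·(-1)^2 = -1.
v=5: a=5^2·(≡3), b=5^4·(≡1) mod 5; (3|5)=-1, (1|5)=+1; (−1)^{2·4·2}·(-1)^4·(+1)^2 = +1.
v=2: v_2(a)=5, v_2(b)=9; units ≡ 1, 1 (mod 8); ε·ε+αω+βω = 0·0+5·0+9·0 ≡ 0  ⇒  (a,b)_2 = +1.
v=31: a=31^1·(≡19), b=31^2·(≡26) mod 31; (19|31)=+1, (26|31)=-1; (−1)^{1·2·15}·(+1)^2·(-1)^1 = -1.
Ram(-1130942, -18734) = {19, 29, 31, ∞}; no ℚ_19-point on the conic.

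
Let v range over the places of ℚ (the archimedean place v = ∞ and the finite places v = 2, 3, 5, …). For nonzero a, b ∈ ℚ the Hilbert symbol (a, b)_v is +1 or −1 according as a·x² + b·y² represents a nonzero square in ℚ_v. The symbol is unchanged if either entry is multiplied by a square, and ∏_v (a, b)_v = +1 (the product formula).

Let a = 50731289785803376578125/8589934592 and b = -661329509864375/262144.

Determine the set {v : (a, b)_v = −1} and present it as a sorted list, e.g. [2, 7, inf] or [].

(a, b) ≡ (8602, -23) mod (ℚ^×)²; places V = {2, 5, 11, 17, 19, 23, 31, 37, ∞}.
(a,b)_31: α=0, u≡17; β=2, v≡25 (mod 31); (17|31)=-1, (25|31)=+1; sign (−1)^0·-1^2·+1^0 = +1.
(a,b)_23: α=1, u≡12; β=1, v≡14 (mod 23); (12|23)=+1, (14|23)=-1; sign (−1)^1·+1^1·-1^1 = +1.
(a,b)_∞: sgn(8602)=+, sgn(-23)=−, so +1.
(a,b)_11: α=5, u≡5; β=2, v≡7 (mod 11); (5|11)=+1, (7|11)=-1; sign (−1)^0·+1^2·-1^5 = -1.
(a,b)_19: α=4, u≡15; β=0, v≡13 (mod 19); (15|19)=-1, (13|19)=-1; sign (−1)^0·-1^0·-1^4 = +1.
(a,b)_2: α=-33, β=-18; u≡5, v≡1 (mod 8); ε(u)ε(v)=0·0, αω(v)=-33·0, βω(u)=-18·1; sum ≡ 0  ⇒  +1.
(a,b)_5: α=6, u≡3; β=4, v≡3 (mod 5); (3|5)=-1, (3|5)=-1; sign (−1)^0·-1^4·-1^6 = +1.
(a,b)_37: α=2, u≡19; β=2, v≡35 (mod 37); (19|37)=-1, (35|37)=-1; sign (−1)^0·-1^2·-1^2 = +1.
(a,b)_17: α=3, u≡4; β=2, v≡3 (mod 17); (4|17)=+1, (3|17)=-1; sign (−1)^0·+1^2·-1^3 = -1.
|Ram(8602, -23)| = 2, even; anisotropic at {11, 17}.

[11, 17]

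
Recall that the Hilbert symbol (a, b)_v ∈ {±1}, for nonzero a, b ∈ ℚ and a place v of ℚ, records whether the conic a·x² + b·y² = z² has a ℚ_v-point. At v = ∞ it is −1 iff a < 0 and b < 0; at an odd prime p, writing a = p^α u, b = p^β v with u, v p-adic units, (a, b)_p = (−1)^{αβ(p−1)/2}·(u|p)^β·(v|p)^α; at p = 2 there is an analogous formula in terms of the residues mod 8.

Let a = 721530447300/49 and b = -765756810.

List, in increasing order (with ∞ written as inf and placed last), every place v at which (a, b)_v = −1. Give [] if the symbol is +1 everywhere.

(a, b) ≡ (27417, -4810) mod (ℚ^×)²; places V = {2, 3, 5, 7, 13, 19, 37, ∞}.
(a,b)_3: α=7, u≡1; β=2, v≡2 (mod 3); (1|3)=+1, (2|3)=-1; sign (−1)^0·+1^2·-1^7 = -1.
(a,b)_5: α=2, u≡3; β=1, v≡3 (mod 5); (3|5)=-1, (3|5)=-1; sign (−1)^0·-1^1·-1^2 = -1.
(a,b)_19: α=3, u≡2; β=2, v≡7 (mod 19); (2|19)=-1, (7|19)=+1; sign (−1)^0·-1^2·+1^3 = +1.
(a,b)_7: α=-2, u≡5; β=2, v≡6 (mod 7); (5|7)=-1, (6|7)=-1; sign (−1)^0·-1^2·-1^-2 = +1.
(a,b)_37: α=1, u≡11; β=1, v≡5 (mod 37); (11|37)=+1, (5|37)=-1; sign (−1)^0·+1^1·-1^1 = -1.
(a,b)_2: α=2, β=1; u≡1, v≡3 (mod 8); ε(u)ε(v)=0·1, αω(v)=2·1, βω(u)=1·0; sum ≡ 0  ⇒  +1.
(a,b)_13: α=1, u≡1; β=1, v≡8 (mod 13); (1|13)=+1, (8|13)=-1; sign (−1)^0·+1^1·-1^1 = -1.
(a,b)_∞: sgn(27417)=+, sgn(-4810)=−, so +1.
Ram(27417, -4810) = {3, 5, 13, 37}; no ℚ_3-point on the conic.

[3, 5, 13, 37]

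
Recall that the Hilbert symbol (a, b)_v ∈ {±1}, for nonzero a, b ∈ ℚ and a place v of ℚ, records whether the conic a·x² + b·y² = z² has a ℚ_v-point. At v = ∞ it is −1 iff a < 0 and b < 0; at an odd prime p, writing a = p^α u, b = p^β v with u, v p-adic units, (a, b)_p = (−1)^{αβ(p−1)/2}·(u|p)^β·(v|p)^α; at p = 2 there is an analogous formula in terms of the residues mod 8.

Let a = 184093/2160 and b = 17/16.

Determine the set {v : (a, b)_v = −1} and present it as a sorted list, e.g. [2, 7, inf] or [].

[3, 5]

(a, b) ≡ (195, 17) mod (ℚ^×)²; places V = {2, 3, 5, 7, 13, 17, ∞}.
(a,b)_7: α=2, u≡3; β=0, v≡5 (mod 7); (3|7)=-1, (5|7)=-1; sign (−1)^0·-1^0·-1^2 = +1.
(a,b)_3: α=-3, u≡2; β=0, v≡2 (mod 3); (2|3)=-1, (2|3)=-1; sign (−1)^0·-1^0·-1^-3 = -1.
(a,b)_2: α=-4, β=-4; u≡3, v≡1 (mod 8); ε(u)ε(v)=1·0, αω(v)=-4·0, βω(u)=-4·1; sum ≡ 0  ⇒  +1.
(a,b)_13: α=1, u≡2; β=0, v≡10 (mod 13); (2|13)=-1, (10|13)=+1; sign (−1)^0·-1^0·+1^1 = +1.
(a,b)_5: α=-1, u≡4; β=0, v≡2 (mod 5); (4|5)=+1, (2|5)=-1; sign (−1)^0·+1^0·-1^-1 = -1.
(a,b)_∞: sgn(195)=+, sgn(17)=+, so +1.
(a,b)_17: α=2, u≡8; β=1, v≡16 (mod 17); (8|17)=+1, (16|17)=+1; sign (−1)^0·+1^1·+1^2 = +1.
(195, 17 / ℚ) ramifies at {3, 5}: a division algebra.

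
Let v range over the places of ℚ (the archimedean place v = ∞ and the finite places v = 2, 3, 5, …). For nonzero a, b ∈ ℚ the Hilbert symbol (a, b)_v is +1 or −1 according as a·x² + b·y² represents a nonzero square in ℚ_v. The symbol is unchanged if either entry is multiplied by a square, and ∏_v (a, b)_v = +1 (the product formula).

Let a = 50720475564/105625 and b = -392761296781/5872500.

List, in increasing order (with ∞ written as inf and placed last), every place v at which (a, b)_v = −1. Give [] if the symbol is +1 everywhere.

[2, 11]

Mod squares: a ≡ 22011, b ≡ -17081. Check v ∈ {∞, 2, 3, 5, 7, 11, 13, 17, 19, 23, 29, 31}.
v=17: a=17^0·(≡9), b=17^2·(≡4) mod 17; (9|17)=+1, (4|17)=+1; (−1)^{0·2·8}·(+1)^2·(+1)^0 = +1.
v=11: a=11^3·(≡10), b=11^0·(≡10) mod 11; (10|11)=-1, (10|11)=-1; (−1)^{3·0·5}·(-1)^0·(-1)^3 = -1.
v=23: a=23^3·(≡14), b=23^0·(≡1) mod 23; (14|23)=-1, (1|23)=+1; (−1)^{3·0·11}·(-1)^0·(+1)^3 = +1.
v=29: a=29^1·(≡1), b=29^-1·(≡6) mod 29; (1|29)=+1, (6|29)=+1; (−1)^{1·-1·14}·(+1)^-1·(+1)^1 = +1.
v=13: a=13^-2·(≡5), b=13^0·(≡3) mod 13; (5|13)=-1, (3|13)=+1; (−1)^{-2·0·6}·(-1)^0·(+1)^-2 = +1.
v=7: a=7^0·(≡5), b=7^4·(≡6) mod 7; (5|7)=-1, (6|7)=-1; (−1)^{0·4·3}·(-1)^4·(-1)^0 = +1.
v=3: a=3^3·(≡2), b=3^-4·(≡1) mod 3; (2|3)=-1, (1|3)=+1; (−1)^{3·-4·1}·(-1)^-4·(+1)^3 = +1.
v=5: a=5^-4·(≡1), b=5^-4·(≡4) mod 5; (1|5)=+1, (4|5)=+1; (−1)^{-4·-4·2}·(+1)^-4·(+1)^-4 = +1.
v=2: v_2(a)=2, v_2(b)=-2; units ≡ 3, 7 (mod 8); ε·ε+αω+βω = 1·1+2·0+-2·1 ≡ 1  ⇒  (a,b)_2 = -1.
v=∞: 22011 > 0 and -17081 < 0  ⇒  (a,b)_∞ = +1.
v=31: a=31^0·(≡4), b=31^3·(≡19) mod 31; (4|31)=+1, (19|31)=+1; (−1)^{0·3·15}·(+1)^3·(+1)^0 = +1.
v=19: a=19^0·(≡9), b=19^1·(≡10) mod 19; (9|19)=+1, (10|19)=-1; (−1)^{0·1·9}·(+1)^1·(-1)^0 = +1.
(22011, -17081 / ℚ) ramifies at {2, 11}: a division algebra.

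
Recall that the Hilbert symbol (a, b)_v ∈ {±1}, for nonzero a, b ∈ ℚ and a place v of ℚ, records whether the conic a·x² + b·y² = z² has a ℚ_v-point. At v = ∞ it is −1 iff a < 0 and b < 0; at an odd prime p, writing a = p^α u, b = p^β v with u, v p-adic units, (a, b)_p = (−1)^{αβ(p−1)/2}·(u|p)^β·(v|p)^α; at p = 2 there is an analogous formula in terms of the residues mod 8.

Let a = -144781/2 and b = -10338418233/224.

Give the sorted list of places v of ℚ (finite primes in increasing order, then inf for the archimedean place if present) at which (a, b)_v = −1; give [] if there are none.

Mod squares: a ≡ -289562, b ≡ -14767662. Check v ∈ {∞, 2, 3, 7, 11, 13, 17, 37, 43}.
v=37: a=37^1·(≡23), b=37^1·(≡1) mod 37; (23|37)=-1, (1|37)=+1; (−1)^{1·1·18}·(-1)^1·(+1)^1 = -1.
v=2: v_2(a)=-1, v_2(b)=-5; units ≡ 3, 1 (mod 8); ε·ε+αω+βω = 1·0+-1·0+-5·1 ≡ 1  ⇒  (a,b)_2 = -1.
v=7: a=7^1·(≡1), b=7^-1·(≡1) mod 7; (1|7)=+1, (1|7)=+1; (−1)^{1·-1·3}·(+1)^-1·(+1)^1 = -1.
v=13: a=13^1·(≡2), b=13^1·(≡7) mod 13; (2|13)=-1, (7|13)=-1; (−1)^{1·1·6}·(-1)^1·(-1)^1 = +1.
v=17: a=17^0·(≡4), b=17^1·(≡3) mod 17; (4|17)=+1, (3|17)=-1; (−1)^{0·1·8}·(+1)^1·(-1)^0 = +1.
v=∞: -289562 < 0 and -14767662 < 0  ⇒  (a,b)_∞ = -1.
v=43: a=43^1·(≡15), b=43^1·(≡7) mod 43; (15|43)=+1, (7|43)=-1; (−1)^{1·1·21}·(+1)^1·(-1)^1 = +1.
v=11: a=11^0·(≡6), b=11^2·(≡1) mod 11; (6|11)=-1, (1|11)=+1; (−1)^{0·2·5}·(-1)^2·(+1)^0 = +1.
v=3: a=3^0·(≡1), b=3^5·(≡2) mod 3; (1|3)=+1, (2|3)=-1; (−1)^{0·5·1}·(+1)^5·(-1)^0 = +1.
(-289562, -14767662 / ℚ) ramifies at {2, 7, 37, ∞}: a division algebra.

[2, 7, 37, inf]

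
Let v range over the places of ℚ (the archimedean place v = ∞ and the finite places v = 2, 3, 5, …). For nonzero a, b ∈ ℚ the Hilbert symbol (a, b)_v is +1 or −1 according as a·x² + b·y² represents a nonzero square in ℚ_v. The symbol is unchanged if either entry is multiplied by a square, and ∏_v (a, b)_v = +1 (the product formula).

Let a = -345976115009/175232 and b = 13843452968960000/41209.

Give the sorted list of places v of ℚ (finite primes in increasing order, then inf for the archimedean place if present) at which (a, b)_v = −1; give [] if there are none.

(a, b) ≡ (-27778, 638894) mod (ℚ^×)²; places V = {2, 5, 7, 17, 19, 23, 29, 31, 37, 43, ∞}.
(a,b)_17: α=1, u≡8; β=1, v≡6 (mod 17); (8|17)=+1, (6|17)=-1; sign (−1)^0·+1^1·-1^1 = -1.
(a,b)_43: α=1, u≡27; β=1, v≡25 (mod 43); (27|43)=-1, (25|43)=+1; sign (−1)^1·-1^1·+1^1 = +1.
(a,b)_31: α=2, u≡23; β=0, v≡30 (mod 31); (23|31)=-1, (30|31)=-1; sign (−1)^0·-1^0·-1^2 = +1.
(a,b)_29: α=0, u≡22; β=-2, v≡25 (mod 29); (22|29)=+1, (25|29)=+1; sign (−1)^0·+1^-2·+1^0 = +1.
(a,b)_7: α=2, u≡6; β=-2, v≡1 (mod 7); (6|7)=-1, (1|7)=+1; sign (−1)^0·-1^-2·+1^2 = +1.
(a,b)_19: α=1, u≡4; β=1, v≡3 (mod 19); (4|19)=+1, (3|19)=-1; sign (−1)^1·+1^1·-1^1 = +1.
(a,b)_5: α=0, u≡3; β=4, v≡4 (mod 5); (3|5)=-1, (4|5)=+1; sign (−1)^0·-1^4·+1^0 = +1.
(a,b)_37: α=-2, u≡26; β=0, v≡31 (mod 37); (26|37)=+1, (31|37)=-1; sign (−1)^0·+1^0·-1^-2 = +1.
(a,b)_∞: sgn(-27778)=−, sgn(638894)=+, so +1.
(a,b)_2: α=-7, β=17; u≡7, v≡7 (mod 8); ε(u)ε(v)=1·1, αω(v)=-7·0, βω(u)=17·0; sum ≡ 1  ⇒  -1.
(a,b)_23: α=2, u≡9; β=3, v≡21 (mod 23); (9|23)=+1, (21|23)=-1; sign (−1)^0·+1^3·-1^2 = +1.
Ram(-27778, 638894) = {2, 17}; no ℚ_2-point on the conic.

[2, 17]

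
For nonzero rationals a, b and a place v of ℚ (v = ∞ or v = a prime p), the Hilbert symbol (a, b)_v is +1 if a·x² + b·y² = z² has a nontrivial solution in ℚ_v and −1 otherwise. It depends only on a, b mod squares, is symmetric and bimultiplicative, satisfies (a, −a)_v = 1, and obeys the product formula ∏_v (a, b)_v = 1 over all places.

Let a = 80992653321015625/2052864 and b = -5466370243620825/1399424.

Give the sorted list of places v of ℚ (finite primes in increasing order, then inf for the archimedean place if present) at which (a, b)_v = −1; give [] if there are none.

Mod squares: a ≡ 124355, b ≡ -14872858. Check v ∈ {∞, 2, 3, 5, 7, 11, 13, 17, 19, 23, 29}.
v=19: a=19^3·(≡16), b=19^3·(≡12) mod 19; (16|19)=+1, (12|19)=-1; (−1)^{3·3·9}·(+1)^3·(-1)^3 = +1.
v=5: a=5^7·(≡1), b=5^2·(≡3) mod 5; (1|5)=+1, (3|5)=-1; (−1)^{7·2·2}·(+1)^2·(-1)^7 = -1.
v=2: v_2(a)=-8, v_2(b)=-7; units ≡ 3, 3 (mod 8); ε·ε+αω+βω = 1·1+-8·1+-7·1 ≡ 0  ⇒  (a,b)_2 = +1.
v=29: a=29^0·(≡27), b=29^-2·(≡20) mod 29; (27|29)=-1, (20|29)=+1; (−1)^{0·-2·14}·(-1)^-2·(+1)^0 = +1.
v=3: a=3^-6·(≡2), b=3^2·(≡2) mod 3; (2|3)=-1, (2|3)=-1; (−1)^{-6·2·1}·(-1)^2·(-1)^-6 = +1.
v=13: a=13^0·(≡9), b=13^-1·(≡9) mod 13; (9|13)=+1, (9|13)=+1; (−1)^{0·-1·6}·(+1)^-1·(+1)^0 = +1.
v=23: a=23^2·(≡22), b=23^1·(≡14) mod 23; (22|23)=-1, (14|23)=-1; (−1)^{2·1·11}·(-1)^1·(-1)^2 = -1.
v=11: a=11^-1·(≡10), b=11^1·(≡5) mod 11; (10|11)=-1, (5|11)=+1; (−1)^{-1·1·5}·(-1)^1·(+1)^-1 = +1.
v=17: a=17^1·(≡5), b=17^1·(≡3) mod 17; (5|17)=-1, (3|17)=-1; (−1)^{1·1·8}·(-1)^1·(-1)^1 = +1.
v=∞: 124355 > 0 and -14872858 < 0  ⇒  (a,b)_∞ = +1.
v=7: a=7^5·(≡5), b=7^7·(≡2) mod 7; (5|7)=-1, (2|7)=+1; (−1)^{5·7·3}·(-1)^7·(+1)^5 = +1.
(124355, -14872858 / ℚ) ramifies at {5, 23}: a division algebra.

[5, 23]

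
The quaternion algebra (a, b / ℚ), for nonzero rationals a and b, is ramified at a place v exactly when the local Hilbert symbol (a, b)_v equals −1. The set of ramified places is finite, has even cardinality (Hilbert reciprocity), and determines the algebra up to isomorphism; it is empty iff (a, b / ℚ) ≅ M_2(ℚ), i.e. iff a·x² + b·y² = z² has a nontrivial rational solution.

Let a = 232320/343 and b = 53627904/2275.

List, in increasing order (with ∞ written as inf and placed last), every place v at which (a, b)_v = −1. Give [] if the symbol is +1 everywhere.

[3, 13]

Mod squares: a ≡ 210, b ≡ 1001. Check v ∈ {∞, 2, 3, 5, 7, 11, 13, 23}.
v=2: v_2(a)=7, v_2(b)=10; units ≡ 1, 1 (mod 8); ε·ε+αω+βω = 0·0+7·0+10·0 ≡ 0  ⇒  (a,b)_2 = +1.
v=23: a=23^0·(≡13), b=23^2·(≡4) mod 23; (13|23)=+1, (4|23)=+1; (−1)^{0·2·11}·(+1)^2·(+1)^0 = +1.
v=5: a=5^1·(≡3), b=5^-2·(≡4) mod 5; (3|5)=-1, (4|5)=+1; (−1)^{1·-2·2}·(-1)^-2·(+1)^1 = +1.
v=13: a=13^0·(≡2), b=13^-1·(≡3) mod 13; (2|13)=-1, (3|13)=+1; (−1)^{0·-1·6}·(-1)^-1·(+1)^0 = -1.
v=3: a=3^1·(≡1), b=3^2·(≡2) mod 3; (1|3)=+1, (2|3)=-1; (−1)^{1·2·1}·(+1)^2·(-1)^1 = -1.
v=7: a=7^-3·(≡4), b=7^-1·(≡5) mod 7; (4|7)=+1, (5|7)=-1; (−1)^{-3·-1·3}·(+1)^-1·(-1)^-3 = +1.
v=11: a=11^2·(≡3), b=11^1·(≡1) mod 11; (3|11)=+1, (1|11)=+1; (−1)^{2·1·5}·(+1)^1·(+1)^2 = +1.
v=∞: 210 > 0 and 1001 > 0  ⇒  (a,b)_∞ = +1.
(210, 1001 / ℚ) ramifies at {3, 13}: a division algebra.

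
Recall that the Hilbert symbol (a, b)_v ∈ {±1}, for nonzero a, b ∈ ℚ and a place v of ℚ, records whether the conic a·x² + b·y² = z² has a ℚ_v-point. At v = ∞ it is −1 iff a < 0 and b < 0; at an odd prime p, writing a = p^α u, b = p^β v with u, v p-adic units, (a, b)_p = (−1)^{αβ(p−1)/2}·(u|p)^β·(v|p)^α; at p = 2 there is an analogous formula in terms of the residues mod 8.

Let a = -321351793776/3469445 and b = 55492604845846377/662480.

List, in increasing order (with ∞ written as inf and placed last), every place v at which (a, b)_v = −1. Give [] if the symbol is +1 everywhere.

[5, 31, 37, 53]

Mod squares: a ≡ -7335995, b ≡ 13843022565. Check v ∈ {∞, 2, 3, 5, 7, 11, 13, 17, 19, 31, 37, 47, 53}.
v=53: a=53^1·(≡31), b=53^1·(≡13) mod 53; (31|53)=-1, (13|53)=+1; (−1)^{1·1·26}·(-1)^1·(+1)^1 = -1.
v=11: a=11^0·(≡9), b=11^4·(≡4) mod 11; (9|11)=+1, (4|11)=+1; (−1)^{0·4·5}·(+1)^4·(+1)^0 = +1.
v=∞: -7335995 < 0 and 13843022565 > 0  ⇒  (a,b)_∞ = +1.
v=19: a=19^1·(≡3), b=19^1·(≡1) mod 19; (3|19)=-1, (1|19)=+1; (−1)^{1·1·9}·(-1)^1·(+1)^1 = +1.
v=5: a=5^-1·(≡1), b=5^-1·(≡2) mod 5; (1|5)=+1, (2|5)=-1; (−1)^{-1·-1·2}·(+1)^-1·(-1)^-1 = -1.
v=37: a=37^0·(≡35), b=37^3·(≡16) mod 37; (35|37)=-1, (16|37)=+1; (−1)^{0·3·18}·(-1)^3·(+1)^0 = -1.
v=47: a=47^1·(≡36), b=47^1·(≡22) mod 47; (36|47)=+1, (22|47)=-1; (−1)^{1·1·23}·(+1)^1·(-1)^1 = +1.
v=7: a=7^-4·(≡5), b=7^-2·(≡2) mod 7; (5|7)=-1, (2|7)=+1; (−1)^{-4·-2·3}·(-1)^-2·(+1)^-4 = +1.
v=17: a=17^-2·(≡13), b=17^1·(≡2) mod 17; (13|17)=+1, (2|17)=+1; (−1)^{-2·1·8}·(+1)^1·(+1)^-2 = +1.
v=31: a=31^1·(≡4), b=31^1·(≡20) mod 31; (4|31)=+1, (20|31)=+1; (−1)^{1·1·15}·(+1)^1·(+1)^1 = -1.
v=2: v_2(a)=4, v_2(b)=-4; units ≡ 5, 5 (mod 8); ε·ε+αω+βω = 0·0+4·1+-4·1 ≡ 0  ⇒  (a,b)_2 = +1.
v=3: a=3^4·(≡1), b=3^1·(≡1) mod 3; (1|3)=+1, (1|3)=+1; (−1)^{4·1·1}·(+1)^1·(+1)^4 = +1.
v=13: a=13^2·(≡10), b=13^-2·(≡2) mod 13; (10|13)=+1, (2|13)=-1; (−1)^{2·-2·6}·(+1)^-2·(-1)^2 = +1.
Ram(-7335995, 13843022565) = {5, 31, 37, 53}; no ℚ_5-point on the conic.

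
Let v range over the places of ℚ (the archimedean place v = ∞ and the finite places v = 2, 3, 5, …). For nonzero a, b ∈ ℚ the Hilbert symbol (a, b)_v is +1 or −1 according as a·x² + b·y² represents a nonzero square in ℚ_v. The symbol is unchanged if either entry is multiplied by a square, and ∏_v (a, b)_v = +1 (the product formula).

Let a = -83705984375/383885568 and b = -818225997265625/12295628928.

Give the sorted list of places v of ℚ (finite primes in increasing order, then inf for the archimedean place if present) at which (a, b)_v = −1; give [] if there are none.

Mod squares: a ≡ -172159, b ≡ -7919314. Check v ∈ {∞, 2, 3, 5, 11, 13, 17, 19, 23, 41}.
v=∞: -172159 < 0 and -7919314 < 0  ⇒  (a,b)_∞ = -1.
v=13: a=13^1·(≡4), b=13^1·(≡2) mod 13; (4|13)=+1, (2|13)=-1; (−1)^{1·1·6}·(+1)^1·(-1)^1 = -1.
v=5: a=5^6·(≡4), b=5^8·(≡4) mod 5; (4|5)=+1, (4|5)=+1; (−1)^{6·8·2}·(+1)^8·(+1)^6 = +1.
v=11: a=11^-2·(≡2), b=11^-4·(≡4) mod 11; (2|11)=-1, (4|11)=+1; (−1)^{-2·-4·5}·(-1)^-4·(+1)^-2 = +1.
v=19: a=19^1·(≡14), b=19^1·(≡11) mod 19; (14|19)=-1, (11|19)=+1; (−1)^{1·1·9}·(-1)^1·(+1)^1 = +1.
v=17: a=17^-1·(≡12), b=17^1·(≡13) mod 17; (12|17)=-1, (13|17)=+1; (−1)^{-1·1·8}·(-1)^1·(+1)^-1 = -1.
v=23: a=23^2·(≡11), b=23^3·(≡14) mod 23; (11|23)=-1, (14|23)=-1; (−1)^{2·3·11}·(-1)^3·(-1)^2 = -1.
v=2: v_2(a)=-8, v_2(b)=-7; units ≡ 1, 7 (mod 8); ε·ε+αω+βω = 0·1+-8·0+-7·0 ≡ 0  ⇒  (a,b)_2 = +1.
v=41: a=41^1·(≡29), b=41^1·(≡30) mod 41; (29|41)=-1, (30|41)=-1; (−1)^{1·1·20}·(-1)^1·(-1)^1 = +1.
v=3: a=3^-6·(≡2), b=3^-8·(≡2) mod 3; (2|3)=-1, (2|3)=-1; (−1)^{-6·-8·1}·(-1)^-8·(-1)^-6 = +1.
|Ram(-172159, -7919314)| = 4, even; anisotropic at {13, 17, 23, ∞}.

[13, 17, 23, inf]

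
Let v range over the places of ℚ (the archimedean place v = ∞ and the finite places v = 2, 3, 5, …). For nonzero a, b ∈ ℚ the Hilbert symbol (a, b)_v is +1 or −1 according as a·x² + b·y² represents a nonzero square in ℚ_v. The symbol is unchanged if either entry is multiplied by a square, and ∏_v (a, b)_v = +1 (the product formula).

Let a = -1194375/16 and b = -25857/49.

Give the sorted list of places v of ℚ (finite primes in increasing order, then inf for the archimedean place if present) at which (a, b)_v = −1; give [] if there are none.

(a, b) ≡ (-39, -17) mod (ℚ^×)²; places V = {2, 3, 5, 7, 13, 17, ∞}.
(a,b)_2: α=-4, β=0; u≡1, v≡7 (mod 8); ε(u)ε(v)=0·1, αω(v)=-4·0, βω(u)=0·0; sum ≡ 0  ⇒  +1.
(a,b)_7: α=2, u≡3; β=-2, v≡1 (mod 7); (3|7)=-1, (1|7)=+1; sign (−1)^0·-1^-2·+1^2 = +1.
(a,b)_13: α=1, u≡3; β=2, v≡12 (mod 13); (3|13)=+1, (12|13)=+1; sign (−1)^0·+1^2·+1^1 = +1.
(a,b)_3: α=1, u≡2; β=2, v≡1 (mod 3); (2|3)=-1, (1|3)=+1; sign (−1)^0·-1^2·+1^1 = +1.
(a,b)_5: α=4, u≡4; β=0, v≡2 (mod 5); (4|5)=+1, (2|5)=-1; sign (−1)^0·+1^0·-1^4 = +1.
(a,b)_∞: sgn(-39)=−, sgn(-17)=−, so -1.
(a,b)_17: α=0, u≡6; β=1, v≡4 (mod 17); (6|17)=-1, (4|17)=+1; sign (−1)^0·-1^1·+1^0 = -1.
(-39, -17 / ℚ) ramifies at {17, ∞}: a division algebra.

[17, inf]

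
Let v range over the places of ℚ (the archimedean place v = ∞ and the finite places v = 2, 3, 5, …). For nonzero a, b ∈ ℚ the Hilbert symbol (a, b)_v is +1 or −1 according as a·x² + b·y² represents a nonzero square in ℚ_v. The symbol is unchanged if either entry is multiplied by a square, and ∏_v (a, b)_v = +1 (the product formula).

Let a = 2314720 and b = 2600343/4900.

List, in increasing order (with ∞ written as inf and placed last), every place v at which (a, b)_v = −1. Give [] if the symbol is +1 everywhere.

(a, b) ≡ (144670, 3567) mod (ℚ^×)²; places V = {2, 3, 5, 7, 17, 23, 29, 37, 41, ∞}.
(a,b)_3: α=0, u≡1; β=7, v≡1 (mod 3); (1|3)=+1, (1|3)=+1; sign (−1)^0·+1^7·+1^0 = +1.
(a,b)_5: α=1, u≡4; β=-2, v≡3 (mod 5); (4|5)=+1, (3|5)=-1; sign (−1)^0·+1^-2·-1^1 = -1.
(a,b)_17: α=1, u≡7; β=0, v≡10 (mod 17); (7|17)=-1, (10|17)=-1; sign (−1)^0·-1^0·-1^1 = -1.
(a,b)_29: α=0, u≡27; β=1, v≡1 (mod 29); (27|29)=-1, (1|29)=+1; sign (−1)^0·-1^1·+1^0 = -1.
(a,b)_∞: sgn(144670)=+, sgn(3567)=+, so +1.
(a,b)_37: α=1, u≡30; β=0, v≡29 (mod 37); (30|37)=+1, (29|37)=-1; sign (−1)^0·+1^0·-1^1 = -1.
(a,b)_7: α=0, u≡2; β=-2, v≡2 (mod 7); (2|7)=+1, (2|7)=+1; sign (−1)^0·+1^-2·+1^0 = +1.
(a,b)_23: α=1, u≡15; β=0, v≡9 (mod 23); (15|23)=-1, (9|23)=+1; sign (−1)^0·-1^0·+1^1 = +1.
(a,b)_2: α=5, β=-2; u≡7, v≡7 (mod 8); ε(u)ε(v)=1·1, αω(v)=5·0, βω(u)=-2·0; sum ≡ 1  ⇒  -1.
(a,b)_41: α=0, u≡24; β=1, v≡33 (mod 41); (24|41)=-1, (33|41)=+1; sign (−1)^0·-1^1·+1^0 = -1.
(144670, 3567 / ℚ) ramifies at {2, 5, 17, 29, 37, 41}: a division algebra.

[2, 5, 17, 29, 37, 41]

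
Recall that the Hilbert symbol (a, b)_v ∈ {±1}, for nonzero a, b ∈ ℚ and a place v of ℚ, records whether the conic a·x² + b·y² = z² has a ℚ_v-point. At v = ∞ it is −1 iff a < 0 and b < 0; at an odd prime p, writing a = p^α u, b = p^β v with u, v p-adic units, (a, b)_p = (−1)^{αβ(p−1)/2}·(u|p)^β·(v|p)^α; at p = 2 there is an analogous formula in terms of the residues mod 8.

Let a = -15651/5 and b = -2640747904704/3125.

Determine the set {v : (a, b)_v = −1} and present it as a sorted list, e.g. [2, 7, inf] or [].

Mod squares: a ≡ -8695, b ≡ -1860495. Check v ∈ {∞, 2, 3, 5, 7, 13, 29, 37, 47}.
v=2: v_2(a)=0, v_2(b)=6; units ≡ 1, 1 (mod 8); ε·ε+αω+βω = 0·0+0·0+6·0 ≡ 0  ⇒  (a,b)_2 = +1.
v=13: a=13^0·(≡8), b=13^1·(≡11) mod 13; (8|13)=-1, (11|13)=-1; (−1)^{0·1·6}·(-1)^1·(-1)^0 = -1.
v=5: a=5^-1·(≡4), b=5^-5·(≡1) mod 5; (4|5)=+1, (1|5)=+1; (−1)^{-1·-5·2}·(+1)^-5·(+1)^-1 = +1.
v=3: a=3^2·(≡2), b=3^5·(≡1) mod 3; (2|3)=-1, (1|3)=+1; (−1)^{2·5·1}·(-1)^5·(+1)^2 = -1.
v=29: a=29^0·(≡25), b=29^1·(≡9) mod 29; (25|29)=+1, (9|29)=+1; (−1)^{0·1·14}·(+1)^1·(+1)^0 = +1.
v=37: a=37^1·(≡19), b=37^2·(≡35) mod 37; (19|37)=-1, (35|37)=-1; (−1)^{1·2·18}·(-1)^2·(-1)^1 = -1.
v=7: a=7^0·(≡3), b=7^1·(≡3) mod 7; (3|7)=-1, (3|7)=-1; (−1)^{0·1·3}·(-1)^1·(-1)^0 = -1.
v=∞: -8695 < 0 and -1860495 < 0  ⇒  (a,b)_∞ = -1.
v=47: a=47^1·(≡18), b=47^1·(≡3) mod 47; (18|47)=+1, (3|47)=+1; (−1)^{1·1·23}·(+1)^1·(+1)^1 = -1.
Ram(-8695, -1860495) = {3, 7, 13, 37, 47, ∞}; no ℚ_3-point on the conic.

[3, 7, 13, 37, 47, inf]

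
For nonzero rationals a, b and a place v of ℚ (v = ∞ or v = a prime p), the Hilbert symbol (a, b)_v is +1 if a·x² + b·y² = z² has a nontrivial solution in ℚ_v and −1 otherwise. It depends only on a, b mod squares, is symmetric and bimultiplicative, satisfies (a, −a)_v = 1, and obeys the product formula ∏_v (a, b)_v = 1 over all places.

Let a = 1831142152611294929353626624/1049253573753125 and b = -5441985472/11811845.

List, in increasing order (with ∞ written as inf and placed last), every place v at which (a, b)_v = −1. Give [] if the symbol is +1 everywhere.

[5, 19]

(a, b) ≡ (72105, -24035) mod (ℚ^×)²; places V = {2, 3, 5, 7, 11, 13, 19, 23, 29, 31, 53, ∞}.
(a,b)_29: α=-4, u≡2; β=-2, v≡5 (mod 29); (2|29)=-1, (5|29)=+1; sign (−1)^0·-1^-2·+1^-4 = +1.
(a,b)_7: α=0, u≡6; β=2, v≡5 (mod 7); (6|7)=-1, (5|7)=-1; sign (−1)^0·-1^2·-1^0 = +1.
(a,b)_∞: sgn(72105)=+, sgn(-24035)=−, so +1.
(a,b)_3: α=5, u≡2; β=0, v≡1 (mod 3); (2|3)=-1, (1|3)=+1; sign (−1)^0·-1^0·+1^5 = +1.
(a,b)_13: α=-2, u≡5; β=0, v≡2 (mod 13); (5|13)=-1, (2|13)=-1; sign (−1)^0·-1^0·-1^-2 = +1.
(a,b)_11: α=3, u≡2; β=1, v≡5 (mod 11); (2|11)=-1, (5|11)=+1; sign (−1)^1·-1^1·+1^3 = +1.
(a,b)_23: α=5, u≡21; β=1, v≡6 (mod 23); (21|23)=-1, (6|23)=+1; sign (−1)^1·-1^1·+1^5 = +1.
(a,b)_53: α=-2, u≡17; β=-2, v≡26 (mod 53); (17|53)=+1, (26|53)=-1; sign (−1)^0·+1^-2·-1^-2 = +1.
(a,b)_2: α=10, β=6; u≡1, v≡5 (mod 8); ε(u)ε(v)=0·0, αω(v)=10·1, βω(u)=6·0; sum ≡ 0  ⇒  +1.
(a,b)_19: α=7, u≡14; β=3, v≡13 (mod 19); (14|19)=-1, (13|19)=-1; sign (−1)^1·-1^3·-1^7 = -1.
(a,b)_31: α=2, u≡30; β=0, v≡6 (mod 31); (30|31)=-1, (6|31)=-1; sign (−1)^0·-1^0·-1^2 = +1.
(a,b)_5: α=-5, u≡4; β=-1, v≡2 (mod 5); (4|5)=+1, (2|5)=-1; sign (−1)^0·+1^-1·-1^-5 = -1.
Ram(72105, -24035) = {5, 19}; no ℚ_5-point on the conic.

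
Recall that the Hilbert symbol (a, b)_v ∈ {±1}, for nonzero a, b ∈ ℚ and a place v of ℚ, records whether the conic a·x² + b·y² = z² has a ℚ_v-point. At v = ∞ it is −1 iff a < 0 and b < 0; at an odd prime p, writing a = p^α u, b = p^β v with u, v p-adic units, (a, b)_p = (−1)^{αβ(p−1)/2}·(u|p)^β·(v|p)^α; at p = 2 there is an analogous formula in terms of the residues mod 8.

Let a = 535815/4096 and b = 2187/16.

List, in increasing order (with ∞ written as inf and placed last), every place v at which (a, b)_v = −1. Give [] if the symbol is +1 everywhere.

[2, 5]

Mod squares: a ≡ 15, b ≡ 3. Check v ∈ {∞, 2, 3, 5, 7}.
v=5: a=5^1·(≡3), b=5^0·(≡2) mod 5; (3|5)=-1, (2|5)=-1; (−1)^{1·0·2}·(-1)^0·(-1)^1 = -1.
v=7: a=7^2·(≡1), b=7^0·(≡5) mod 7; (1|7)=+1, (5|7)=-1; (−1)^{2·0·3}·(+1)^0·(-1)^2 = +1.
v=3: a=3^7·(≡2), b=3^7·(≡1) mod 3; (2|3)=-1, (1|3)=+1; (−1)^{7·7·1}·(-1)^7·(+1)^7 = +1.
v=2: v_2(a)=-12, v_2(b)=-4; units ≡ 7, 3 (mod 8); ε·ε+αω+βω = 1·1+-12·1+-4·0 ≡ 1  ⇒  (a,b)_2 = -1.
v=∞: 15 > 0 and 3 > 0  ⇒  (a,b)_∞ = +1.
|Ram(15, 3)| = 2, even; anisotropic at {2, 5}.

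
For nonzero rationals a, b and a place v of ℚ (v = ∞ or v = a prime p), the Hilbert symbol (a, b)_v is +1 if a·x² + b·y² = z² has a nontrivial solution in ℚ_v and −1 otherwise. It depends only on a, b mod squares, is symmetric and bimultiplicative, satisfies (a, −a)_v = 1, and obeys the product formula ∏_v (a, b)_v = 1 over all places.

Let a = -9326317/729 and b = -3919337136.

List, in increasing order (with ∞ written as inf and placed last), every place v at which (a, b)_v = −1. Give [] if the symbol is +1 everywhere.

[13, inf]

(a, b) ≡ (-13, -11) mod (ℚ^×)²; places V = {2, 3, 7, 11, 13, ∞}.
(a,b)_13: α=1, u≡9; β=2, v≡6 (mod 13); (9|13)=+1, (6|13)=-1; sign (−1)^0·+1^2·-1^1 = -1.
(a,b)_∞: sgn(-13)=−, sgn(-11)=−, so -1.
(a,b)_3: α=-6, u≡2; β=2, v≡1 (mod 3); (2|3)=-1, (1|3)=+1; sign (−1)^0·-1^2·+1^-6 = +1.
(a,b)_2: α=0, β=4; u≡3, v≡5 (mod 8); ε(u)ε(v)=1·0, αω(v)=0·1, βω(u)=4·1; sum ≡ 0  ⇒  +1.
(a,b)_7: α=2, u≡4; β=0, v≡6 (mod 7); (4|7)=+1, (6|7)=-1; sign (−1)^0·+1^0·-1^2 = +1.
(a,b)_11: α=4, u≡4; β=5, v≡7 (mod 11); (4|11)=+1, (7|11)=-1; sign (−1)^0·+1^5·-1^4 = +1.
(-13, -11 / ℚ) ramifies at {13, ∞}: a division algebra.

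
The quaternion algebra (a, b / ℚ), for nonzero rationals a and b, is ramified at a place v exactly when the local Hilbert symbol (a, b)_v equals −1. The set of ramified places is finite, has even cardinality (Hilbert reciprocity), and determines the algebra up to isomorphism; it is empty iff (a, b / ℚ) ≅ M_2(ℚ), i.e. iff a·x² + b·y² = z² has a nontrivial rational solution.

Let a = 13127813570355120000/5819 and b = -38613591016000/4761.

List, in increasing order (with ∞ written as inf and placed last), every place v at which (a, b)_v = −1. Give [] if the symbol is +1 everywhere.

Mod squares: a ≡ 4222218, b ≡ -185185. Check v ∈ {∞, 2, 3, 5, 7, 11, 13, 19, 23, 37}.
v=∞: 4222218 > 0 and -185185 < 0  ⇒  (a,b)_∞ = +1.
v=5: a=5^4·(≡3), b=5^3·(≡2) mod 5; (3|5)=-1, (2|5)=-1; (−1)^{4·3·2}·(-1)^3·(-1)^4 = -1.
v=13: a=13^1·(≡7), b=13^1·(≡9) mod 13; (7|13)=-1, (9|13)=+1; (−1)^{1·1·6}·(-1)^1·(+1)^1 = -1.
v=19: a=19^5·(≡11), b=19^4·(≡15) mod 19; (11|19)=+1, (15|19)=-1; (−1)^{5·4·9}·(+1)^4·(-1)^5 = -1.
v=2: v_2(a)=7, v_2(b)=6; units ≡ 5, 7 (mod 8); ε·ε+αω+βω = 0·1+7·0+6·1 ≡ 0  ⇒  (a,b)_2 = +1.
v=23: a=23^-2·(≡6), b=23^-2·(≡17) mod 23; (6|23)=+1, (17|23)=-1; (−1)^{-2·-2·11}·(+1)^-2·(-1)^-2 = +1.
v=3: a=3^9·(≡1), b=3^-2·(≡2) mod 3; (1|3)=+1, (2|3)=-1; (−1)^{9·-2·1}·(+1)^-2·(-1)^9 = -1.
v=11: a=11^-1·(≡1), b=11^1·(≡6) mod 11; (1|11)=+1, (6|11)=-1; (−1)^{-1·1·5}·(+1)^1·(-1)^-1 = +1.
v=7: a=7^1·(≡5), b=7^1·(≡5) mod 7; (5|7)=-1, (5|7)=-1; (−1)^{1·1·3}·(-1)^1·(-1)^1 = -1.
v=37: a=37^1·(≡5), b=37^1·(≡34) mod 37; (5|37)=-1, (34|37)=+1; (−1)^{1·1·18}·(-1)^1·(+1)^1 = -1.
Ram(4222218, -185185) = {3, 5, 7, 13, 19, 37}; no ℚ_3-point on the conic.

[3, 5, 7, 13, 19, 37]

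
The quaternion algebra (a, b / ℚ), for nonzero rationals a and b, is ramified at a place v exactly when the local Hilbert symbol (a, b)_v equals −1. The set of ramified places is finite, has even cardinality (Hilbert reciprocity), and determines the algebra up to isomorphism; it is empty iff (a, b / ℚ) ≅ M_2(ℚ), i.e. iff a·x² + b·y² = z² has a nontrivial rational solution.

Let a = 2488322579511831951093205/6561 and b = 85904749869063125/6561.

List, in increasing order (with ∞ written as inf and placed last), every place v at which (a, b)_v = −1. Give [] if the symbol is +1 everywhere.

(a, b) ≡ (189805, 95381) mod (ℚ^×)²; places V = {2, 3, 5, 7, 11, 13, 17, 23, 29, ∞}.
(a,b)_∞: sgn(189805)=+, sgn(95381)=+, so +1.
(a,b)_5: α=1, u≡1; β=4, v≡1 (mod 5); (1|5)=+1, (1|5)=+1; sign (−1)^0·+1^4·+1^1 = +1.
(a,b)_2: α=0, β=0; u≡5, v≡5 (mod 8); ε(u)ε(v)=0·0, αω(v)=0·1, βω(u)=0·1; sum ≡ 0  ⇒  +1.
(a,b)_29: α=5, u≡4; β=3, v≡8 (mod 29); (4|29)=+1, (8|29)=-1; sign (−1)^0·+1^3·-1^5 = -1.
(a,b)_17: α=3, u≡16; β=2, v≡3 (mod 17); (16|17)=+1, (3|17)=-1; sign (−1)^0·+1^2·-1^3 = -1.
(a,b)_7: α=3, u≡1; β=2, v≡3 (mod 7); (1|7)=+1, (3|7)=-1; sign (−1)^0·+1^2·-1^3 = -1.
(a,b)_23: α=2, u≡4; β=1, v≡5 (mod 23); (4|23)=+1, (5|23)=-1; sign (−1)^0·+1^1·-1^2 = +1.
(a,b)_3: α=-8, u≡1; β=-8, v≡2 (mod 3); (1|3)=+1, (2|3)=-1; sign (−1)^0·+1^-8·-1^-8 = +1.
(a,b)_13: α=2, u≡11; β=1, v≡2 (mod 13); (11|13)=-1, (2|13)=-1; sign (−1)^0·-1^1·-1^2 = -1.
(a,b)_11: α=5, u≡10; β=3, v≡9 (mod 11); (10|11)=-1, (9|11)=+1; sign (−1)^1·-1^3·+1^5 = +1.
|Ram(189805, 95381)| = 4, even; anisotropic at {7, 13, 17, 29}.

[7, 13, 17, 29]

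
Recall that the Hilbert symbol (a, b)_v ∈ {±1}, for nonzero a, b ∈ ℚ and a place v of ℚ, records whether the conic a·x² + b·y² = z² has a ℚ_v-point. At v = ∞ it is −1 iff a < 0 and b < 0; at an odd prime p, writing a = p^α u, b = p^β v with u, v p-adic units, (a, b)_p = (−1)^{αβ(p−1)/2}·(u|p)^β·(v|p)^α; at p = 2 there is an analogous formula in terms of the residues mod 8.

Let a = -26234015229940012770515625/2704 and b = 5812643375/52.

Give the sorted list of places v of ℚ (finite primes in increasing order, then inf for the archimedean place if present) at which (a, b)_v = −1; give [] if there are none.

[2, 5, 11, 13]

Mod squares: a ≡ -713, b ≡ 509795. Check v ∈ {∞, 2, 3, 5, 7, 11, 13, 23, 31}.
v=7: a=7^4·(≡2), b=7^2·(≡5) mod 7; (2|7)=+1, (5|7)=-1; (−1)^{4·2·3}·(+1)^2·(-1)^4 = +1.
v=31: a=31^3·(≡16), b=31^1·(≡27) mod 31; (16|31)=+1, (27|31)=-1; (−1)^{3·1·15}·(+1)^1·(-1)^3 = +1.
v=∞: -713 < 0 and 509795 > 0  ⇒  (a,b)_∞ = +1.
v=23: a=23^3·(≡10), b=23^1·(≡18) mod 23; (10|23)=-1, (18|23)=+1; (−1)^{3·1·11}·(-1)^1·(+1)^3 = +1.
v=11: a=11^8·(≡10), b=11^3·(≡6) mod 11; (10|11)=-1, (6|11)=-1; (−1)^{8·3·5}·(-1)^3·(-1)^8 = -1.
v=2: v_2(a)=-4, v_2(b)=-2; units ≡ 7, 3 (mod 8); ε·ε+αω+βω = 1·1+-4·1+-2·0 ≡ 1  ⇒  (a,b)_2 = -1.
v=13: a=13^-2·(≡6), b=13^-1·(≡8) mod 13; (6|13)=-1, (8|13)=-1; (−1)^{-2·-1·6}·(-1)^-1·(-1)^-2 = -1.
v=5: a=5^6·(≡3), b=5^3·(≡1) mod 5; (3|5)=-1, (1|5)=+1; (−1)^{6·3·2}·(-1)^3·(+1)^6 = -1.
v=3: a=3^2·(≡1), b=3^0·(≡2) mod 3; (1|3)=+1, (2|3)=-1; (−1)^{2·0·1}·(+1)^0·(-1)^2 = +1.
Ram(-713, 509795) = {2, 5, 11, 13}; no ℚ_2-point on the conic.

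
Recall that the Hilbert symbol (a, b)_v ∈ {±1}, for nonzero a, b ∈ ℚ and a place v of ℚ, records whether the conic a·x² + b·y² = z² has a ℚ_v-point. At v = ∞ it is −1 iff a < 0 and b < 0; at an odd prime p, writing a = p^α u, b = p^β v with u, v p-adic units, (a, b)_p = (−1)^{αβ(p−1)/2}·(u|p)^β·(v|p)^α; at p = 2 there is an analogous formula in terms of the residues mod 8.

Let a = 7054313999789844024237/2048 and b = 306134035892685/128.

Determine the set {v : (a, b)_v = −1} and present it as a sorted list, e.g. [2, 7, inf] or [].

Mod squares: a ≡ 308154, b ≡ 8970. Check v ∈ {∞, 2, 3, 5, 7, 11, 13, 23, 29}.
v=23: a=23^1·(≡2), b=23^1·(≡10) mod 23; (2|23)=+1, (10|23)=-1; (−1)^{1·1·11}·(+1)^1·(-1)^1 = +1.
v=7: a=7^5·(≡3), b=7^2·(≡6) mod 7; (3|7)=-1, (6|7)=-1; (−1)^{5·2·3}·(-1)^2·(-1)^5 = -1.
v=13: a=13^4·(≡8), b=13^3·(≡3) mod 13; (8|13)=-1, (3|13)=+1; (−1)^{4·3·6}·(-1)^3·(+1)^4 = -1.
v=∞: 308154 > 0 and 8970 > 0  ⇒  (a,b)_∞ = +1.
v=29: a=29^3·(≡19), b=29^2·(≡23) mod 29; (19|29)=-1, (23|29)=+1; (−1)^{3·2·14}·(-1)^2·(+1)^3 = +1.
v=5: a=5^0·(≡4), b=5^1·(≡4) mod 5; (4|5)=+1, (4|5)=+1; (−1)^{0·1·2}·(+1)^1·(+1)^0 = +1.
v=2: v_2(a)=-11, v_2(b)=-7; units ≡ 5, 5 (mod 8); ε·ε+αω+βω = 0·0+-11·1+-7·1 ≡ 0  ⇒  (a,b)_2 = +1.
v=3: a=3^9·(≡1), b=3^5·(≡2) mod 3; (1|3)=+1, (2|3)=-1; (−1)^{9·5·1}·(+1)^5·(-1)^9 = +1.
v=11: a=11^3·(≡2), b=11^2·(≡3) mod 11; (2|11)=-1, (3|11)=+1; (−1)^{3·2·5}·(-1)^2·(+1)^3 = +1.
(308154, 8970 / ℚ) ramifies at {7, 13}: a division algebra.

[7, 13]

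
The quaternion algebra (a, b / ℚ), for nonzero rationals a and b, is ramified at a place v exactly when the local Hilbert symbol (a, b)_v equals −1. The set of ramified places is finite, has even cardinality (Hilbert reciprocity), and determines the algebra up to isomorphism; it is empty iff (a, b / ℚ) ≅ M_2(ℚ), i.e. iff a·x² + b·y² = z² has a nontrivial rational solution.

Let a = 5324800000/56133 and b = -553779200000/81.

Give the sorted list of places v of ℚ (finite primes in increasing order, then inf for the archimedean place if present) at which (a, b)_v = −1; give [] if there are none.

[2, 5, 11, 13]

Mod squares: a ≡ 10010, b ≡ -5. Check v ∈ {∞, 2, 3, 5, 7, 11, 13}.
v=11: a=11^-1·(≡8), b=11^0·(≡10) mod 11; (8|11)=-1, (10|11)=-1; (−1)^{-1·0·5}·(-1)^0·(-1)^-1 = -1.
v=∞: 10010 > 0 and -5 < 0  ⇒  (a,b)_∞ = +1.
v=2: v_2(a)=17, v_2(b)=20; units ≡ 5, 3 (mod 8); ε·ε+αω+βω = 0·1+17·1+20·1 ≡ 1  ⇒  (a,b)_2 = -1.
v=3: a=3^-6·(≡2), b=3^-4·(≡1) mod 3; (2|3)=-1, (1|3)=+1; (−1)^{-6·-4·1}·(-1)^-4·(+1)^-6 = +1.
v=7: a=7^-1·(≡4), b=7^0·(≡4) mod 7; (4|7)=+1, (4|7)=+1; (−1)^{-1·0·3}·(+1)^0·(+1)^-1 = +1.
v=13: a=13^1·(≡9), b=13^2·(≡11) mod 13; (9|13)=+1, (11|13)=-1; (−1)^{1·2·6}·(+1)^2·(-1)^1 = -1.
v=5: a=5^5·(≡2), b=5^5·(≡1) mod 5; (2|5)=-1, (1|5)=+1; (−1)^{5·5·2}·(-1)^5·(+1)^5 = -1.
(10010, -5 / ℚ) ramifies at {2, 5, 11, 13}: a division algebra.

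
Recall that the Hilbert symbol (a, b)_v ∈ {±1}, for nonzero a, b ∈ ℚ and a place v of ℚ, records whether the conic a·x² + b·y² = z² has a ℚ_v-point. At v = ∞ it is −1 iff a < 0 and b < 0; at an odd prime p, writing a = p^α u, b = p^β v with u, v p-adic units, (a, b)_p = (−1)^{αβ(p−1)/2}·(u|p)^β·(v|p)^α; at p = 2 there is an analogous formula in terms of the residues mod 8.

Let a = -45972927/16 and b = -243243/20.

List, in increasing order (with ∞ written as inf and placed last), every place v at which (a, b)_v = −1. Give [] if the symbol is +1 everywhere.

[5, inf]

Mod squares: a ≡ -143, b ≡ -15015. Check v ∈ {∞, 2, 3, 5, 7, 11, 13}.
v=7: a=7^2·(≡4), b=7^1·(≡1) mod 7; (4|7)=+1, (1|7)=+1; (−1)^{2·1·3}·(+1)^1·(+1)^2 = +1.
v=3: a=3^8·(≡1), b=3^5·(≡2) mod 3; (1|3)=+1, (2|3)=-1; (−1)^{8·5·1}·(+1)^5·(-1)^8 = +1.
v=∞: -143 < 0 and -15015 < 0  ⇒  (a,b)_∞ = -1.
v=2: v_2(a)=-4, v_2(b)=-2; units ≡ 1, 1 (mod 8); ε·ε+αω+βω = 0·0+-4·0+-2·0 ≡ 0  ⇒  (a,b)_2 = +1.
v=13: a=13^1·(≡8), b=13^1·(≡5) mod 13; (8|13)=-1, (5|13)=-1; (−1)^{1·1·6}·(-1)^1·(-1)^1 = +1.
v=11: a=11^1·(≡1), b=11^1·(≡7) mod 11; (1|11)=+1, (7|11)=-1; (−1)^{1·1·5}·(+1)^1·(-1)^1 = +1.
v=5: a=5^0·(≡3), b=5^-1·(≡3) mod 5; (3|5)=-1, (3|5)=-1; (−1)^{0·-1·2}·(-1)^-1·(-1)^0 = -1.
Ram(-143, -15015) = {5, ∞}; no ℚ_5-point on the conic.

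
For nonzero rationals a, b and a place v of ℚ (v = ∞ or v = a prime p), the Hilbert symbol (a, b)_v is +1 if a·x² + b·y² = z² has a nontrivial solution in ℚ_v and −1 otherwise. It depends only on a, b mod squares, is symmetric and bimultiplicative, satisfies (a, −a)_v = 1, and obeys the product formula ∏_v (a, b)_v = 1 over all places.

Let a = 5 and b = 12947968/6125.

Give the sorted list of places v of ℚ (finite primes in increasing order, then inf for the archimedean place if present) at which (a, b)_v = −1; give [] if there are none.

Mod squares: a ≡ 5, b ≡ 2090. Check v ∈ {∞, 2, 5, 7, 11, 19}.
v=7: a=7^0·(≡5), b=7^-2·(≡2) mod 7; (5|7)=-1, (2|7)=+1; (−1)^{0·-2·3}·(-1)^-2·(+1)^0 = +1.
v=5: a=5^1·(≡1), b=5^-3·(≡2) mod 5; (1|5)=+1, (2|5)=-1; (−1)^{1·-3·2}·(+1)^-3·(-1)^1 = -1.
v=11: a=11^0·(≡5), b=11^3·(≡9) mod 11; (5|11)=+1, (9|11)=+1; (−1)^{0·3·5}·(+1)^3·(+1)^0 = +1.
v=19: a=19^0·(≡5), b=19^1·(≡8) mod 19; (5|19)=+1, (8|19)=-1; (−1)^{0·1·9}·(+1)^1·(-1)^0 = +1.
v=∞: 5 > 0 and 2090 > 0  ⇒  (a,b)_∞ = +1.
v=2: v_2(a)=0, v_2(b)=9; units ≡ 5, 5 (mod 8); ε·ε+αω+βω = 0·0+0·1+9·1 ≡ 1  ⇒  (a,b)_2 = -1.
Ram(5, 2090) = {2, 5}; no ℚ_2-point on the conic.

[2, 5]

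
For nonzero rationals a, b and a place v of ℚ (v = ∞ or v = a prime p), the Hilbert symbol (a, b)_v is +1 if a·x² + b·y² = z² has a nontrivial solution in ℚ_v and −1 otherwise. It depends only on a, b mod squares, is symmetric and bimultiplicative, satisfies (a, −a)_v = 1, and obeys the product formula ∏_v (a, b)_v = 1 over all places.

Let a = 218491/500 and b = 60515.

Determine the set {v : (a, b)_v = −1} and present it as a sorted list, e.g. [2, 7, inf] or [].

[2, 5, 7, 19]

Mod squares: a ≡ 455, b ≡ 1235. Check v ∈ {∞, 2, 5, 7, 13, 19}.
v=13: a=13^1·(≡4), b=13^1·(≡1) mod 13; (4|13)=+1, (1|13)=+1; (−1)^{1·1·6}·(+1)^1·(+1)^1 = +1.
v=19: a=19^0·(≡8), b=19^1·(≡12) mod 19; (8|19)=-1, (12|19)=-1; (−1)^{0·1·9}·(-1)^1·(-1)^0 = -1.
v=7: a=7^5·(≡2), b=7^2·(≡3) mod 7; (2|7)=+1, (3|7)=-1; (−1)^{5·2·3}·(+1)^2·(-1)^5 = -1.
v=5: a=5^-3·(≡4), b=5^1·(≡3) mod 5; (4|5)=+1, (3|5)=-1; (−1)^{-3·1·2}·(+1)^1·(-1)^-3 = -1.
v=2: v_2(a)=-2, v_2(b)=0; units ≡ 7, 3 (mod 8); ε·ε+αω+βω = 1·1+-2·1+0·0 ≡ 1  ⇒  (a,b)_2 = -1.
v=∞: 455 > 0 and 1235 > 0  ⇒  (a,b)_∞ = +1.
(455, 1235 / ℚ) ramifies at {2, 5, 7, 19}: a division algebra.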